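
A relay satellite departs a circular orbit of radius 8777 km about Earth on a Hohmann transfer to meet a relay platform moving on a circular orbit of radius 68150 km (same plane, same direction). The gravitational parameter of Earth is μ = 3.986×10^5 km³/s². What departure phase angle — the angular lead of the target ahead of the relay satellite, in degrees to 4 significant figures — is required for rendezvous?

Transfer-ellipse semi-major axis a_t = (r₁ + r₂)/2 = (8777 + 68150)/2 = 38463.5 km.
Transfer time t = π√(a_t³/μ) = 37540 s.
The target's mean motion on its circular orbit is ω₂ = √(μ/r₂³) = 3.549×10^-5 rad/s.
Angle swept by the target during transfer: ω₂·t = 1.332 rad = 76.32°.
Arrival is 180° from departure on the ellipse, so φ = 180° − 76.32° = 103.7°.

φ = 103.7°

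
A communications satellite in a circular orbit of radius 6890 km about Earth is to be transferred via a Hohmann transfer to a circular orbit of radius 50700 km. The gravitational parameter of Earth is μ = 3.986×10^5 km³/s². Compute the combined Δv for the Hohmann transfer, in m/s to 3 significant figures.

Δv = 3920 m/s

Semi-major axis of the transfer orbit: a_t = (6890 + 50700)/2 = 28795 km.
At r₁ the circular-orbit speed is v₁ = √(μ/r₁) = 7.6060 km/s.
On the transfer ellipse at r₁, vis-viva gives v_p = √[μ(2/r₁ − 1/a_t)] = 10.093 km/s.
First burn Δv₁ = |v_p − v₁| = 2.487 km/s.
Circular speed at r₂: v₂ = √(μ/r₂) = 2.804 km/s.
Transfer-orbit speed at r₂: v_a = √[μ(2/r₂ − 1/a_t)] = 1.372 km/s.
Second burn Δv₂ = |v₂ − v_a| = 1.432 km/s.
Δv = Δv₁ + Δv₂ = 2.487 + 1.432 = 3.919 km/s.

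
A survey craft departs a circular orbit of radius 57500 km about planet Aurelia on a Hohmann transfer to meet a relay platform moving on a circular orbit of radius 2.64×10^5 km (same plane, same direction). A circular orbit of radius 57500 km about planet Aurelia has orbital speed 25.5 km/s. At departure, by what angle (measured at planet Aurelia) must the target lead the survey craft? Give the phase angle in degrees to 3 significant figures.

φ = 94.5°

From the circular-orbit relation v² = μ/r at r = 57500 km: μ = v²r = (25.5)² × 57500 = 3.73894×10^7 km³/s².
Semi-major axis of the transfer orbit: a_t = (57500 + 2.640×10^5)/2 = 1.6075×10^5 km.
The half-period of the transfer ellipse is t = π√(a_t³/μ) = 33113 s.
The target's mean motion on its circular orbit is ω₂ = √(μ/r₂³) = 4.5078×10^-5 rad/s.
Angle swept by the target during transfer: ω₂·t = 1.4927 rad = 85.53°.
The survey craft traverses 180° on the transfer ellipse, so the target must lead by 180° − 85.53° = 94.5°.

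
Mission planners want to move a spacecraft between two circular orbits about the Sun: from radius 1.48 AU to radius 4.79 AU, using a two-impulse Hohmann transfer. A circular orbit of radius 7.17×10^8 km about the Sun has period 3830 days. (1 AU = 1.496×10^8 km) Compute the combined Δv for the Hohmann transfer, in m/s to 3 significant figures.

Δv = 10000 m/s

From Kepler's third law T² = 4π²r³/μ at r = 7.17×10^8 km, T = 3830 days = 3830 × 86400 s = 3.30912×10^8 s: μ = 4π²r³/T² = 1.32890×10^11 km³/s².
In km: r₁ = 1.48 × 1.496×10^8 = 2.21408×10^8 km; r₂ = 4.79 × 1.496×10^8 = 7.16584×10^8 km.
Transfer-ellipse semi-major axis a_t = (r₁ + r₂)/2 = (2.21408×10^8 + 7.16584×10^8)/2 = 4.68996×10^8 km.
Circular speed at r₁: v₁ = √(μ/r₁) = √(1.32890×10^11/2.21408×10^8) = 24.4991 km/s.
Transfer-orbit speed at r₁ (vis-viva equation): v_p = √[μ(2/r₁ − 1/a_t)] = 30.2830 km/s.
First burn Δv₁ = |v_p − v₁| = 5.7839 km/s.
At r₂, v₂ = √(μ/r₂) = 13.61797 km/s.
Transfer-orbit speed at r₂: v_a = √[μ(2/r₂ − 1/a_t)] = 9.356741 km/s.
Second burn Δv₂ = |v₂ − v_a| = 4.2612 km/s.
Δv = Δv₁ + Δv₂ = 5.7839 + 4.2612 = 10.05 km/s.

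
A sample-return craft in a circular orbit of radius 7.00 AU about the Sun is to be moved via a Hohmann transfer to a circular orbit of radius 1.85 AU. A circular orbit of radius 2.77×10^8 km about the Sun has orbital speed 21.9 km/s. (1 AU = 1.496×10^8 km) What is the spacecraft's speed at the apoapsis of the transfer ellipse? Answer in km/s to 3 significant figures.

From the circular-orbit relation v² = μ/r at r = 2.77×10^8 km: μ = v²r = (21.9)² × 2.77×10^8 = 1.32852×10^11 km³/s².
In km: r₁ = 7.00 × 1.496×10^8 = 1.0472×10^9 km; r₂ = 1.85 × 1.496×10^8 = 2.7676×10^8 km.
Semi-major axis of the transfer orbit: a_t = (1.0472×10^9 + 2.7676×10^8)/2 = 6.6198×10^8 km.
The apoapsis of the transfer ellipse is at r = 1.0472×10^9 km.
From the vis-viva equation, v = √[μ(2/r − 1/a_t)] = 7.283 km/s.

v = 7.28 km/s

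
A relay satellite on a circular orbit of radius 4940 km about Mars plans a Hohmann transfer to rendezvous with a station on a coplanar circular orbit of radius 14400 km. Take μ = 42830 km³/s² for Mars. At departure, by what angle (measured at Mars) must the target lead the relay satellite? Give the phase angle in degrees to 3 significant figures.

Transfer-ellipse semi-major axis a_t = (r₁ + r₂)/2 = (4940 + 14400)/2 = 9670 km.
Transfer time t = π√(a_t³/μ) = 14435.0 s.
Target angular speed ω₂ = √(μ/r₂³) = 1.19765×10^-4 rad/s.
Angle swept by the target during transfer: ω₂·t = 1.7288 rad = 99.053°.
Arrival is 180° from departure on the ellipse, so φ = 180° − 99.053° = 80.9°.

φ = 80.9°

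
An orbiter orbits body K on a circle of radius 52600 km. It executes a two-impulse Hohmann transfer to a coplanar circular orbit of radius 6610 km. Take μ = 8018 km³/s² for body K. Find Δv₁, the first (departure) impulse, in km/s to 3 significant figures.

Δv₁ = 0.206 km/s

The Hohmann ellipse has a_t = (r₁ + r₂)/2 = 29605 km.
Circular speed at r = 52600 km: v_c = √(μ/r) = 0.3904 km/s.
Transfer-orbit speed at the same r (vis-viva, a = a_t): v_t = √[μ(2/r − 1/a_t)] = 0.1845 km/s.
Δv₁ = |v_t − v_c| = |0.1845 − 0.3904| = 0.2059 km/s.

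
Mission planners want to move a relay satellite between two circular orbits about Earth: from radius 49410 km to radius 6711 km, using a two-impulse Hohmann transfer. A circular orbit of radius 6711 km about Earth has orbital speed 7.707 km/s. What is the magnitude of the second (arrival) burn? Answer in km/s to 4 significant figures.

Δv₂ = 2.520 km/s

From the circular-orbit relation v² = μ/r at r = 6711 km: μ = v²r = (7.707)² × 6711 = 3.98619×10^5 km³/s².
Semi-major axis of the transfer orbit: a_t = (49410 + 6711)/2 = 28060.5 km.
Circular speed at r = 6711 km: v_c = √(μ/r) = 7.7070 km/s.
Transfer-orbit speed at the same r (vis-viva, a = a_t): v_t = √[μ(2/r − 1/a_t)] = 10.227 km/s.
Δv₂ = |v_t − v_c| = |10.227 − 7.7070| = 2.520 km/s.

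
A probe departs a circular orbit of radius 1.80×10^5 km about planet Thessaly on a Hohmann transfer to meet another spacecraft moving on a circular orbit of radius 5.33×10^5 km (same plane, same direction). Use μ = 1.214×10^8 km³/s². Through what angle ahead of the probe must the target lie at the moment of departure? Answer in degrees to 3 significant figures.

The Hohmann ellipse has a_t = (r₁ + r₂)/2 = 3.565×10^5 km.
Transfer time t = π√(a_t³/μ) = 60692 s.
Target angular speed ω₂ = √(μ/r₂³) = 2.8315×10^-5 rad/s.
Angle swept by the target during transfer: ω₂·t = 1.7185 rad = 98.46°.
Arrival is 180° from departure on the ellipse, so φ = 180° − 98.46° = 81.5°.

φ = 81.5°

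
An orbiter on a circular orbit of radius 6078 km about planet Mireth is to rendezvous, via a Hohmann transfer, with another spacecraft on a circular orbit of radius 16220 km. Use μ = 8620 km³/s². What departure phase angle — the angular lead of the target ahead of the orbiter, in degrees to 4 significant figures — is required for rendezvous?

φ = 77.42°

Semi-major axis of the transfer orbit: a_t = (6078 + 16220)/2 = 11149 km.
Transfer time t = π√(a_t³/μ) = 39834 s.
The target's mean motion on its circular orbit is ω₂ = √(μ/r₂³) = 4.4945×10^-5 rad/s.
Angle swept by the target during transfer: ω₂·t = 1.7903 rad = 102.58°.
Arrival is 180° from departure on the ellipse, so φ = 180° − 102.58° = 77.42°.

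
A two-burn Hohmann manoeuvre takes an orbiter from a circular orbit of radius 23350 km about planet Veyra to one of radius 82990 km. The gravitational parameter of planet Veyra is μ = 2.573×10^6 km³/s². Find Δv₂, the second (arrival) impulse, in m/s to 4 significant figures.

Δv₂ = 1878 m/s

Transfer-ellipse semi-major axis a_t = (r₁ + r₂)/2 = (23350 + 82990)/2 = 53170 km.
Circular speed at r = 82990 km: v_c = √(μ/r) = 5.568 km/s.
Transfer-orbit speed at the same r (vis-viva, a = a_t): v_t = √[μ(2/r − 1/a_t)] = 3.690 km/s.
Δv₂ = |v_t − v_c| = |3.690 − 5.568| = 1.878 km/s.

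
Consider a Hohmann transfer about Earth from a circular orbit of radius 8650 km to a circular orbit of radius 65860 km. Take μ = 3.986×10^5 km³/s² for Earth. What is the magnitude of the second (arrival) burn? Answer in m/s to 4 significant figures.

Δv₂ = 1275 m/s

Transfer-ellipse semi-major axis a_t = (r₁ + r₂)/2 = (8650 + 65860)/2 = 37255 km.
Circular speed at r = 65860 km: v_c = √(μ/r) = 2.460 km/s.
Vis-viva on the transfer ellipse at r = 65860 km gives v_t = √[μ(2/r − 1/a_t)] = 1.185 km/s.
Δv₂ = |v_t − v_c| = |1.185 − 2.460| = 1.275 km/s.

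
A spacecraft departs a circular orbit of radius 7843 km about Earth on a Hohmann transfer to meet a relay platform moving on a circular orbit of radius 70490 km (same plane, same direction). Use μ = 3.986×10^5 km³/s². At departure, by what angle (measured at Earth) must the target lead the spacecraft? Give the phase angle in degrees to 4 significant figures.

φ = 105.4°

The Hohmann ellipse has a_t = (r₁ + r₂)/2 = 39166.5 km.
Transfer time t = π√(a_t³/μ) = 38570 s.
The target's mean motion on its circular orbit is ω₂ = √(μ/r₂³) = 3.3735×10^-5 rad/s.
Angle swept by the target during transfer: ω₂·t = 1.30116 rad = 74.551°.
Arrival is 180° from departure on the ellipse, so φ = 180° − 74.551° = 105.4°.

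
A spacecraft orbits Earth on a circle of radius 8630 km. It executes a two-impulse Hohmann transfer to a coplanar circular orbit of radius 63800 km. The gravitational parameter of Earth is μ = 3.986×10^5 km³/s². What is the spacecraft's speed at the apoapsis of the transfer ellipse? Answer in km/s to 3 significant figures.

v = 1.22 km/s

The Hohmann ellipse has a_t = (r₁ + r₂)/2 = 36215 km.
At apoapsis, r = 63800 km.
From the vis-viva equation, v = √[μ(2/r − 1/a_t)] = 1.220 km/s.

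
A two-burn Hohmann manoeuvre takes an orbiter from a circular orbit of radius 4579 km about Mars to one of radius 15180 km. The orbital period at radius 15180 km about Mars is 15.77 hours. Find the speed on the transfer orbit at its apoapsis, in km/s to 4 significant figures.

From Kepler's third law T² = 4π²r³/μ at r = 15180 km, T = 15.77 hours = 15.77 × 3600 s = 56772 s: μ = 4π²r³/T² = 42845.6 km³/s².
The Hohmann ellipse has a_t = (r₁ + r₂)/2 = 9879.5 km.
The apoapsis of the transfer ellipse is at r = 15180 km.
Applying v² = μ(2/r − 1/a_t): v = 1.144 km/s.

v = 1.144 km/s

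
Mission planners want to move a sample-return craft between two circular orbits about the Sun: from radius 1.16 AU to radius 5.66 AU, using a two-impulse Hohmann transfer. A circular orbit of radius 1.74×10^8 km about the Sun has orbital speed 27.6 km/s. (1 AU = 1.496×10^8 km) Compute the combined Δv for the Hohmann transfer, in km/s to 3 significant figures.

Δv = 13.2 km/s

From the circular-orbit relation v² = μ/r at r = 1.74×10^8 km: μ = v²r = (27.6)² × 1.74×10^8 = 1.32546×10^11 km³/s².
In km: r₁ = 1.16 × 1.496×10^8 = 1.73536×10^8 km; r₂ = 5.66 × 1.496×10^8 = 8.46736×10^8 km.
Semi-major axis of the transfer orbit: a_t = (1.73536×10^8 + 8.46736×10^8)/2 = 5.10136×10^8 km.
Circular speed at r₁: v₁ = √(μ/r₁) = √(1.32546×10^11/1.73536×10^8) = 27.637 km/s.
On the transfer ellipse at r₁, vis-viva gives v_p = √[μ(2/r₁ − 1/a_t)] = 35.606 km/s.
First burn Δv₁ = |v_p − v₁| = 7.969 km/s.
At r₂, v₂ = √(μ/r₂) = 12.5115 km/s.
Transfer-orbit speed at r₂: v_a = √[μ(2/r₂ − 1/a_t)] = 7.29729 km/s.
Second burn Δv₂ = |v₂ − v_a| = 5.214 km/s.
Total Δv = Δv₁ + Δv₂ = 13.18 km/s.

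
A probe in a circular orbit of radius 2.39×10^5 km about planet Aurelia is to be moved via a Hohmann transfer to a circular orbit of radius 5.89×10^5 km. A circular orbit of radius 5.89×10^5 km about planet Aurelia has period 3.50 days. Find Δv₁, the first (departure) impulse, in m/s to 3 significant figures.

Δv₁ = 3700 m/s

From Kepler's third law T² = 4π²r³/μ at r = 5.89×10^5 km, T = 3.50 days = 3.50 × 86400 s = 3.024×10^5 s: μ = 4π²r³/T² = 8.82149×10^7 km³/s².
Semi-major axis of the transfer orbit: a_t = (2.390×10^5 + 5.890×10^5)/2 = 4.140×10^5 km.
On the circular orbit at r = 2.390×10^5 km, v_c = √(μ/r) = 19.212 km/s.
Transfer-orbit speed at the same r (vis-viva, a = a_t): v_t = √[μ(2/r − 1/a_t)] = 22.916 km/s.
Δv₁ = |v_t − v_c| = |22.916 − 19.212| = 3.704 km/s.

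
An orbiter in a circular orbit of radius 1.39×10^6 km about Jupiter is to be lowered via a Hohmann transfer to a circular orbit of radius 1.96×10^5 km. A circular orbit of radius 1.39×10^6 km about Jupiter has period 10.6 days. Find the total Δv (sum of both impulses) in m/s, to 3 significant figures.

From Kepler's third law T² = 4π²r³/μ at r = 1.39×10^6 km, T = 10.6 days = 10.6 × 86400 s = 9.1584×10^5 s: μ = 4π²r³/T² = 1.26405×10^8 km³/s².
The Hohmann ellipse has a_t = (r₁ + r₂)/2 = 7.930×10^5 km.
At r₁ the circular-orbit speed is v₁ = √(μ/r₁) = 9.536 km/s.
On the transfer ellipse at r₁, vis-viva equation gives v_a = √[μ(2/r₁ − 1/a_t)] = 4.741 km/s.
First burn Δv₁ = |v_a − v₁| = 4.795 km/s.
At r₂, v₂ = √(μ/r₂) = 25.395 km/s.
Transfer-orbit speed at r₂: v_p = √[μ(2/r₂ − 1/a_t)] = 33.622 km/s.
Second burn Δv₂ = |v₂ − v_p| = 8.227 km/s.
Δv = Δv₁ + Δv₂ = 4.795 + 8.227 = 13.02 km/s.

Δv = 13000 m/s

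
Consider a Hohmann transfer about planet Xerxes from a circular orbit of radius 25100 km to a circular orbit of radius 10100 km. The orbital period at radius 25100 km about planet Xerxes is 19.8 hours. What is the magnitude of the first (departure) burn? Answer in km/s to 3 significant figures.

Δv₁ = 0.536 km/s

From Kepler's third law T² = 4π²r³/μ at r = 25100 km, T = 19.8 hours = 19.8 × 3600 s = 71280 s: μ = 4π²r³/T² = 1.22870×10^5 km³/s².
The Hohmann ellipse has a_t = (r₁ + r₂)/2 = 17600 km.
On the circular orbit at r = 25100 km, v_c = √(μ/r) = 2.2125133 km/s.
Vis-viva on the transfer ellipse at r = 25100 km gives v_t = √[μ(2/r − 1/a_t)] = 1.6760627 km/s.
Δv₁ = |v_t − v_c| = |1.6760627 − 2.2125133| = 0.5365 km/s.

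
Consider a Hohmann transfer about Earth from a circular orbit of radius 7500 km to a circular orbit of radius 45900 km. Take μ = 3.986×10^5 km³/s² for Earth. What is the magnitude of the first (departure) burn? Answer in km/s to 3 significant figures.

The Hohmann ellipse has a_t = (r₁ + r₂)/2 = 26700 km.
Circular speed at r = 7500 km: v_c = √(μ/r) = 7.290 km/s.
Vis-viva on the transfer ellipse at r = 7500 km gives v_t = √[μ(2/r − 1/a_t)] = 9.558 km/s.
Δv₁ = |v_t − v_c| = |9.558 − 7.290| = 2.268 km/s.

Δv₁ = 2.27 km/s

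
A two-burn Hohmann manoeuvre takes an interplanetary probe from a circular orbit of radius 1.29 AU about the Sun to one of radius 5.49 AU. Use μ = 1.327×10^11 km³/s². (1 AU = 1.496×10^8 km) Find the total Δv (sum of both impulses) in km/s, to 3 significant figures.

In km: r₁ = 1.29 × 1.496×10^8 = 1.92984×10^8 km; r₂ = 5.49 × 1.496×10^8 = 8.21304×10^8 km.
Semi-major axis of the transfer orbit: a_t = (1.92984×10^8 + 8.21304×10^8)/2 = 5.07144×10^8 km.
At r₁ the circular-orbit speed is v₁ = √(μ/r₁) = 26.2225 km/s.
On the transfer ellipse at r₁, vis-viva equation gives v_p = √[μ(2/r₁ − 1/a_t)] = 33.3704 km/s.
First burn Δv₁ = |v_p − v₁| = 7.148 km/s.
At r₂, v₂ = √(μ/r₂) = 12.711 km/s.
Transfer-orbit speed at r₂: v_a = √[μ(2/r₂ − 1/a_t)] = 7.8411 km/s.
Second burn Δv₂ = |v₂ − v_a| = 4.870 km/s.
Total Δv = Δv₁ + Δv₂ = 12.02 km/s.

Δv = 12.0 km/s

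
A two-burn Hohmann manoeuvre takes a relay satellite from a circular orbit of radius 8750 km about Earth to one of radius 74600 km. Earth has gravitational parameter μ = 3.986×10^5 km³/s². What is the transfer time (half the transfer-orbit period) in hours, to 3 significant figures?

Transfer-ellipse semi-major axis a_t = (r₁ + r₂)/2 = (8750 + 74600)/2 = 41675 km.
Transfer time t = π√(a_t³/μ) = π√((41675)³ / 3.986×10^5) = 42330 s.
Converting: 42330 s ÷ 3600 s/hour = 11.8 hours.

t = 11.8 hours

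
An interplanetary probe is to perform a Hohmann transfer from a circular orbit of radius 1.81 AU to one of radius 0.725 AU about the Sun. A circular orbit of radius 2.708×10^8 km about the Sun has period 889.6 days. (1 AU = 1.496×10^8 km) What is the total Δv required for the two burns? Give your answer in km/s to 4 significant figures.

Δv = 12.22 km/s

From Kepler's third law T² = 4π²r³/μ at r = 2.708×10^8 km, T = 889.6 days = 889.6 × 86400 s = 7.686144×10^7 s: μ = 4π²r³/T² = 1.32705×10^11 km³/s².
In km: r₁ = 1.81 × 1.496×10^8 = 2.70776×10^8 km; r₂ = 0.725 × 1.496×10^8 = 1.0846×10^8 km.
Transfer-ellipse semi-major axis a_t = (r₁ + r₂)/2 = (2.70776×10^8 + 1.0846×10^8)/2 = 1.89618×10^8 km.
Circular speed at r₁: v₁ = √(μ/r₁) = √(1.32705×10^11/2.70776×10^8) = 22.138 km/s.
On the transfer ellipse at r₁, vis-viva gives v_a = √[μ(2/r₁ − 1/a_t)] = 16.743 km/s.
First burn Δv₁ = |v_a − v₁| = 5.395 km/s.
Circular speed at r₂: v₂ = √(μ/r₂) = 34.979 km/s.
Transfer-orbit speed at r₂: v_p = √[μ(2/r₂ − 1/a_t)] = 41.800 km/s.
Second burn Δv₂ = |v₂ − v_p| = 6.821 km/s.
Δv = Δv₁ + Δv₂ = 5.395 + 6.821 = 12.22 km/s.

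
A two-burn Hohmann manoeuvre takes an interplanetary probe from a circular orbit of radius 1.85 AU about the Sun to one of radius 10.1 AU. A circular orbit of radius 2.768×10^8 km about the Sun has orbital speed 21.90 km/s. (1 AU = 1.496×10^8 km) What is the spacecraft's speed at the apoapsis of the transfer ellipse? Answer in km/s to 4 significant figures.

v = 5.216 km/s

From the circular-orbit relation v² = μ/r at r = 2.768×10^8 km: μ = v²r = (21.90)² × 2.768×10^8 = 1.32756×10^11 km³/s².
In km: r₁ = 1.85 × 1.496×10^8 = 2.7676×10^8 km; r₂ = 10.1 × 1.496×10^8 = 1.51096×10^9 km.
Semi-major axis of the transfer orbit: a_t = (2.7676×10^8 + 1.51096×10^9)/2 = 8.9386×10^8 km.
The apoapsis of the transfer ellipse is at r = 1.51096×10^9 km.
From the vis-viva equation, v = √[μ(2/r − 1/a_t)] = 5.216 km/s.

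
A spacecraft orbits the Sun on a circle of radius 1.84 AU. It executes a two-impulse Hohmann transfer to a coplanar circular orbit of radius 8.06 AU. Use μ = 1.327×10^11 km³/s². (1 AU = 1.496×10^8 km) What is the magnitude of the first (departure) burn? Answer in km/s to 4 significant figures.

In km: r₁ = 1.84 × 1.496×10^8 = 2.75264×10^8 km; r₂ = 8.06 × 1.496×10^8 = 1.205776×10^9 km.
Semi-major axis of the transfer orbit: a_t = (2.75264×10^8 + 1.205776×10^9)/2 = 7.4052×10^8 km.
Circular speed at r = 2.75264×10^8 km: v_c = √(μ/r) = 21.956 km/s.
Transfer-orbit speed at the same r (vis-viva, a = a_t): v_t = √[μ(2/r − 1/a_t)] = 28.017 km/s.
Δv₁ = |v_t − v_c| = |28.017 − 21.956| = 6.061 km/s.

Δv₁ = 6.061 km/s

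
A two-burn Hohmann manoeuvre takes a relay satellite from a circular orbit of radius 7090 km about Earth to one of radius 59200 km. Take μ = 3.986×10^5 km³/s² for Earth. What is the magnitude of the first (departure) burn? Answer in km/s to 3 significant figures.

Semi-major axis of the transfer orbit: a_t = (7090 + 59200)/2 = 33145 km.
Circular speed at r = 7090 km: v_c = √(μ/r) = 7.4980 km/s.
Vis-viva on the transfer ellipse at r = 7090 km gives v_t = √[μ(2/r − 1/a_t)] = 10.021 km/s.
Δv₁ = |v_t − v_c| = |10.021 − 7.4980| = 2.523 km/s.

Δv₁ = 2.52 km/s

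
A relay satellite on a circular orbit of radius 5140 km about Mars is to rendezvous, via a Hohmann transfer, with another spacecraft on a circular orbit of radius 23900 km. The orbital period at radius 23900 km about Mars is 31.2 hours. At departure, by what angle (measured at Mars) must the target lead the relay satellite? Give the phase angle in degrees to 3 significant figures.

φ = 94.8°

From Kepler's third law T² = 4π²r³/μ at r = 23900 km, T = 31.2 hours = 31.2 × 3600 s = 1.1232×10^5 s: μ = 4π²r³/T² = 42720.8 km³/s².
Semi-major axis of the transfer orbit: a_t = (5140 + 23900)/2 = 14520 km.
Transfer time t = π√(a_t³/μ) = 26594 s.
The target's mean motion on its circular orbit is ω₂ = √(μ/r₂³) = 5.5940×10^-5 rad/s.
Angle swept by the target during transfer: ω₂·t = 1.4877 rad = 85.24°.
The relay satellite traverses 180° on the transfer ellipse, so the target must lead by 180° − 85.24° = 94.8°.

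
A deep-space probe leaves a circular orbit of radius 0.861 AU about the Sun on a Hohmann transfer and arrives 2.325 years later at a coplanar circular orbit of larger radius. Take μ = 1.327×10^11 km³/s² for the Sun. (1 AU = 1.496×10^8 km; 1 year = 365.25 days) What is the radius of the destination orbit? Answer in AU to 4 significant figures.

r₂ = 4.711 AU

In km: r₁ = 0.861 × 1.496×10^8 = 1.288056×10^8 km.
Transfer time t = 2.325 years × 365.25 × 86400 s = 7.337142×10^7 s, and t = π√(a_t³/μ).
So a_t = (μ t²/π²)^(1/3) = (1.327×10^11 × (7.337142×10^7)² / π²)^(1/3) = 4.1675×10^8 km.
Since a_t = (r₁ + r₂)/2, r₂ = 2a_t − r₁ = 2×4.1675×10^8 − 1.288056×10^8 = 7.046944×10^8 km.
In AU: r₂ = 7.046944×10^8 / 1.496×10^8 = 4.711 AU.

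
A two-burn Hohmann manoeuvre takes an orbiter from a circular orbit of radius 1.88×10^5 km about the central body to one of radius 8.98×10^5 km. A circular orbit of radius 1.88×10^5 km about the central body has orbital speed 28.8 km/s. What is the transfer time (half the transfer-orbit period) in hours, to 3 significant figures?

t = 28.0 hours

From the circular-orbit relation v² = μ/r at r = 1.88×10^5 km: μ = v²r = (28.8)² × 1.88×10^5 = 1.55935×10^8 km³/s².
Semi-major axis of the transfer orbit: a_t = (1.880×10^5 + 8.980×10^5)/2 = 5.430×10^5 km.
Transfer time t = π√(a_t³/μ) = π√((5.430×10^5)³ / 1.55935×10^8) = 1.007×10^5 s.
Converting: 1.007×10^5 s ÷ 3600 s/hour = 28.0 hours.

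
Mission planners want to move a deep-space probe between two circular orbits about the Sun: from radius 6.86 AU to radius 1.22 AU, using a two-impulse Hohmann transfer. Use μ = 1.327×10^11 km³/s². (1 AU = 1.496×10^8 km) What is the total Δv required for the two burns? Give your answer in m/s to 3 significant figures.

In km: r₁ = 6.86 × 1.496×10^8 = 1.026256×10^9 km; r₂ = 1.22 × 1.496×10^8 = 1.82512×10^8 km.
The Hohmann ellipse has a_t = (r₁ + r₂)/2 = 6.04384×10^8 km.
At r₁ the circular-orbit speed is v₁ = √(μ/r₁) = 11.371 km/s.
On the transfer ellipse at r₁, vis-viva equation gives v_a = √[μ(2/r₁ − 1/a_t)] = 6.2488 km/s.
First burn Δv₁ = |v_a − v₁| = 5.122 km/s.
At r₂, v₂ = √(μ/r₂) = 26.9643 km/s.
Transfer-orbit speed at r₂: v_p = √[μ(2/r₂ − 1/a_t)] = 35.1367 km/s.
Second burn Δv₂ = |v₂ − v_p| = 8.172 km/s.
Total Δv = Δv₁ + Δv₂ = 13.29 km/s.

Δv = 13300 m/s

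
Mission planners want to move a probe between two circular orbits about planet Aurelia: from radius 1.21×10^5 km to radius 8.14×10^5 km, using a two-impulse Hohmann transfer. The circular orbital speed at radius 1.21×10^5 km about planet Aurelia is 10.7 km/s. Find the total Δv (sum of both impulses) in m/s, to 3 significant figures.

From the circular-orbit relation v² = μ/r at r = 1.21×10^5 km: μ = v²r = (10.7)² × 1.21×10^5 = 1.38533×10^7 km³/s².
The Hohmann ellipse has a_t = (r₁ + r₂)/2 = 4.675×10^5 km.
Circular speed at r₁: v₁ = √(μ/r₁) = √(1.38533×10^7/1.210×10^5) = 10.700 km/s.
On the transfer ellipse at r₁, vis-viva gives v_p = √[μ(2/r₁ − 1/a_t)] = 14.119 km/s.
First burn Δv₁ = |v_p − v₁| = 3.419 km/s.
At r₂, v₂ = √(μ/r₂) = 4.1254 km/s.
Transfer-orbit speed at r₂: v_a = √[μ(2/r₂ − 1/a_t)] = 2.0988 km/s.
Second burn Δv₂ = |v₂ − v_a| = 2.027 km/s.
Total Δv = Δv₁ + Δv₂ = 5.446 km/s.

Δv = 5450 m/s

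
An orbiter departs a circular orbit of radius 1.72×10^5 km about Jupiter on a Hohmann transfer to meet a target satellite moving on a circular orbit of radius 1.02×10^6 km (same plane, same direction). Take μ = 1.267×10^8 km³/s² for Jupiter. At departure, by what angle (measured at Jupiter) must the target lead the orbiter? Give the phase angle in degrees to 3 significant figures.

φ = 99.6°

Semi-major axis of the transfer orbit: a_t = (1.720×10^5 + 1.020×10^6)/2 = 5.960×10^5 km.
The half-period of the transfer ellipse is t = π√(a_t³/μ) = 1.2842×10^5 s.
Target angular speed ω₂ = √(μ/r₂³) = 1.0927×10^-5 rad/s.
Angle swept by the target during transfer: ω₂·t = 1.4032 rad = 80.40°.
Arrival is 180° from departure on the ellipse, so φ = 180° − 80.40° = 99.6°.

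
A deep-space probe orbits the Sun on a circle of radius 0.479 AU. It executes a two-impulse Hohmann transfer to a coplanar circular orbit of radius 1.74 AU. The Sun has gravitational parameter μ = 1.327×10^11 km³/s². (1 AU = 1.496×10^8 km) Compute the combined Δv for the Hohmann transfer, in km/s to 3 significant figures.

Δv = 18.6 km/s

In km: r₁ = 0.479 × 1.496×10^8 = 7.16584×10^7 km; r₂ = 1.74 × 1.496×10^8 = 2.60304×10^8 km.
Transfer-ellipse semi-major axis a_t = (r₁ + r₂)/2 = (7.16584×10^7 + 2.60304×10^8)/2 = 1.659812×10^8 km.
Circular speed at r₁: v₁ = √(μ/r₁) = √(1.327×10^11/7.16584×10^7) = 43.03 km/s.
Transfer-orbit speed at r₁ (vis-viva): v_p = √[μ(2/r₁ − 1/a_t)] = 53.89 km/s.
First burn Δv₁ = |v_p − v₁| = 10.86 km/s.
Circular speed at r₂: v₂ = √(μ/r₂) = 22.578 km/s.
Transfer-orbit speed at r₂: v_a = √[μ(2/r₂ − 1/a_t)] = 14.835 km/s.
Second burn Δv₂ = |v₂ − v_a| = 7.743 km/s.
Δv = Δv₁ + Δv₂ = 10.86 + 7.743 = 18.60 km/s.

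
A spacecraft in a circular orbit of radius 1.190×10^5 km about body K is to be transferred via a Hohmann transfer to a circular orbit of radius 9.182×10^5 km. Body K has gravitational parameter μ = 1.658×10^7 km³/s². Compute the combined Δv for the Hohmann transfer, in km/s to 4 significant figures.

Semi-major axis of the transfer orbit: a_t = (1.190×10^5 + 9.182×10^5)/2 = 5.186×10^5 km.
Circular speed at r₁: v₁ = √(μ/r₁) = √(1.658×10^7/1.190×10^5) = 11.804 km/s.
On the transfer ellipse at r₁, vis-viva equation gives v_p = √[μ(2/r₁ − 1/a_t)] = 15.706 km/s.
First burn Δv₁ = |v_p − v₁| = 3.902 km/s.
Circular speed at r₂: v₂ = √(μ/r₂) = 4.2494 km/s.
Transfer-orbit speed at r₂: v_a = √[μ(2/r₂ − 1/a_t)] = 2.0355 km/s.
Second burn Δv₂ = |v₂ − v_a| = 2.214 km/s.
Δv = Δv₁ + Δv₂ = 3.902 + 2.214 = 6.116 km/s.

Δv = 6.116 km/s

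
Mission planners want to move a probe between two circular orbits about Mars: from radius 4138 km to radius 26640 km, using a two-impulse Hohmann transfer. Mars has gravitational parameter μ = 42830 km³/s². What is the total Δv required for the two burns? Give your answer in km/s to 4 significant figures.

Δv = 1.626 km/s

Transfer-ellipse semi-major axis a_t = (r₁ + r₂)/2 = (4138 + 26640)/2 = 15389 km.
At r₁ the circular-orbit speed is v₁ = √(μ/r₁) = 3.2172 km/s.
Transfer-orbit speed at r₁ (vis-viva equation): v_p = √[μ(2/r₁ − 1/a_t)] = 4.2329 km/s.
First burn Δv₁ = |v_p − v₁| = 1.0157 km/s.
Circular speed at r₂: v₂ = √(μ/r₂) = 1.26796 km/s.
Transfer-orbit speed at r₂: v_a = √[μ(2/r₂ − 1/a_t)] = 0.657502 km/s.
Second burn Δv₂ = |v₂ − v_a| = 0.61046 km/s.
Total Δv = Δv₁ + Δv₂ = 1.626 km/s.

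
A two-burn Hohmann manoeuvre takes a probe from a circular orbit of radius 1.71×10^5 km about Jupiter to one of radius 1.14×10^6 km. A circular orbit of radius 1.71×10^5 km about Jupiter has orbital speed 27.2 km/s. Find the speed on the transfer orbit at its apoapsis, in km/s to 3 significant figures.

From the circular-orbit relation v² = μ/r at r = 1.71×10^5 km: μ = v²r = (27.2)² × 1.71×10^5 = 1.26513×10^8 km³/s².
Transfer-ellipse semi-major axis a_t = (r₁ + r₂)/2 = (1.710×10^5 + 1.140×10^6)/2 = 6.555×10^5 km.
The apoapsis of the transfer ellipse is at r = 1.140×10^6 km.
From the vis-viva equation, v = √[μ(2/r − 1/a_t)] = 5.381 km/s.

v = 5.38 km/s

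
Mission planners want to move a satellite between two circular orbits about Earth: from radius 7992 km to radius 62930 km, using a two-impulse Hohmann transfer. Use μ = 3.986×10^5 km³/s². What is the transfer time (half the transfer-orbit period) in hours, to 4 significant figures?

t = 9.230 hours

The Hohmann ellipse has a_t = (r₁ + r₂)/2 = 35461 km.
Half the transfer-orbit period gives t = π√(a_t³/μ) = 33228 s.
Converting: 33228 s ÷ 3600 s/hour = 9.230 hours.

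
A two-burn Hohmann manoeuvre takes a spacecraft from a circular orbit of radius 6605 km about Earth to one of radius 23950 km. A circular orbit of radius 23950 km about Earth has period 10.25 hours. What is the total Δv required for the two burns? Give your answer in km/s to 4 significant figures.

From Kepler's third law T² = 4π²r³/μ at r = 23950 km, T = 10.25 hours = 10.25 × 3600 s = 36900 s: μ = 4π²r³/T² = 3.98312×10^5 km³/s².
The Hohmann ellipse has a_t = (r₁ + r₂)/2 = 15277.5 km.
Circular speed at r₁: v₁ = √(μ/r₁) = √(3.98312×10^5/6605) = 7.766 km/s.
On the transfer ellipse at r₁, vis-viva gives v_p = √[μ(2/r₁ − 1/a_t)] = 9.723 km/s.
First burn Δv₁ = |v_p − v₁| = 1.957 km/s.
Circular speed at r₂: v₂ = √(μ/r₂) = 4.078 km/s.
Transfer-orbit speed at r₂: v_a = √[μ(2/r₂ − 1/a_t)] = 2.681 km/s.
Second burn Δv₂ = |v₂ − v_a| = 1.397 km/s.
Total Δv = Δv₁ + Δv₂ = 3.354 km/s.

Δv = 3.354 km/s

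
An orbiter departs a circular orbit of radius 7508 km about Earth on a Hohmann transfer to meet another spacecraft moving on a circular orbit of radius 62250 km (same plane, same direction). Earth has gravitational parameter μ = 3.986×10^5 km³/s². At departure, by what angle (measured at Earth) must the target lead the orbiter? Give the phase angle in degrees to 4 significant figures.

φ = 104.5°

Semi-major axis of the transfer orbit: a_t = (7508 + 62250)/2 = 34879 km.
Transfer time t = π√(a_t³/μ) = 32414 s.
Target angular speed ω₂ = √(μ/r₂³) = 4.0650×10^-5 rad/s.
Angle swept by the target during transfer: ω₂·t = 1.3176 rad = 75.49°.
Arrival is 180° from departure on the ellipse, so φ = 180° − 75.49° = 104.5°.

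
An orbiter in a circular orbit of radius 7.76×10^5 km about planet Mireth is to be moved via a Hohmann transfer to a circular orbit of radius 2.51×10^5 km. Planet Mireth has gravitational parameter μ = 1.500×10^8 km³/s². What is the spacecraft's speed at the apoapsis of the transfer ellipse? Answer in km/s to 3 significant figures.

v = 9.72 km/s

The Hohmann ellipse has a_t = (r₁ + r₂)/2 = 5.135×10^5 km.
The apoapsis of the transfer ellipse is at r = 7.760×10^5 km.
Vis-viva: v = √[μ(2/r − 1/a_t)] = √[1.500×10^8 × (2/7.760×10^5 − 1/5.135×10^5)] = 9.720 km/s.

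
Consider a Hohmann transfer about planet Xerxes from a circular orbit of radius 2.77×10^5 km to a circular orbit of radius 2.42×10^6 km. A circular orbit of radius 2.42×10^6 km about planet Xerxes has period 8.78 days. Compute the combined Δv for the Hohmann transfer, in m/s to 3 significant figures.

Δv = 31100 m/s

From Kepler's third law T² = 4π²r³/μ at r = 2.42×10^6 km, T = 8.78 days = 8.78 × 86400 s = 7.58592×10^5 s: μ = 4π²r³/T² = 9.72275×10^8 km³/s².
Transfer-ellipse semi-major axis a_t = (r₁ + r₂)/2 = (2.770×10^5 + 2.420×10^6)/2 = 1.3485×10^6 km.
Circular speed at r₁: v₁ = √(μ/r₁) = √(9.72275×10^8/2.770×10^5) = 59.25 km/s.
Transfer-orbit speed at r₁ (vis-viva equation): v_p = √[μ(2/r₁ − 1/a_t)] = 79.37 km/s.
First burn Δv₁ = |v_p − v₁| = 20.12 km/s.
At r₂, v₂ = √(μ/r₂) = 20.044 km/s.
Transfer-orbit speed at r₂: v_a = √[μ(2/r₂ − 1/a_t)] = 9.0845 km/s.
Second burn Δv₂ = |v₂ − v_a| = 10.96 km/s.
Total Δv = Δv₁ + Δv₂ = 31.08 km/s.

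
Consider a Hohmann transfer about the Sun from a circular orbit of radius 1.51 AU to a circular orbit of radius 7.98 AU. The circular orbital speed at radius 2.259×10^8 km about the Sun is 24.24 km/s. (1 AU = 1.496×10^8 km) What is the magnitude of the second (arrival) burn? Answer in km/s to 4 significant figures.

From the circular-orbit relation v² = μ/r at r = 2.259×10^8 km: μ = v²r = (24.24)² × 2.259×10^8 = 1.32734×10^11 km³/s².
In km: r₁ = 1.51 × 1.496×10^8 = 2.25896×10^8 km; r₂ = 7.98 × 1.496×10^8 = 1.193808×10^9 km.
Semi-major axis of the transfer orbit: a_t = (2.25896×10^8 + 1.193808×10^9)/2 = 7.09852×10^8 km.
On the circular orbit at r = 1.193808×10^9 km, v_c = √(μ/r) = 10.544 km/s.
Transfer-orbit speed at the same r (vis-viva, a = a_t): v_t = √[μ(2/r − 1/a_t)] = 5.9483 km/s.
Δv₂ = |v_t − v_c| = |5.9483 − 10.544| = 4.596 km/s.

Δv₂ = 4.596 km/s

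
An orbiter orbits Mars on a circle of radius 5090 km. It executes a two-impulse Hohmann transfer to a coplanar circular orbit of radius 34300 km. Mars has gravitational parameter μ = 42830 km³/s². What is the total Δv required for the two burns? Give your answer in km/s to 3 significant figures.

Δv = 1.48 km/s

Semi-major axis of the transfer orbit: a_t = (5090 + 34300)/2 = 19695 km.
At r₁ the circular-orbit speed is v₁ = √(μ/r₁) = 2.9008 km/s.
Transfer-orbit speed at r₁ (vis-viva equation): v_p = √[μ(2/r₁ − 1/a_t)] = 3.8281 km/s.
First burn Δv₁ = |v_p − v₁| = 0.9273 km/s.
At r₂, v₂ = √(μ/r₂) = 1.11745 km/s.
Transfer-orbit speed at r₂: v_a = √[μ(2/r₂ − 1/a_t)] = 0.568078 km/s.
Second burn Δv₂ = |v₂ − v_a| = 0.5494 km/s.
Total Δv = Δv₁ + Δv₂ = 1.477 km/s.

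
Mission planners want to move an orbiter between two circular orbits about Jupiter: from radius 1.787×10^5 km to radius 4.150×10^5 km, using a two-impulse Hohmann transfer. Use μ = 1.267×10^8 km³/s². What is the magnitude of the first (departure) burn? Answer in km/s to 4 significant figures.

Δv₁ = 4.856 km/s

Transfer-ellipse semi-major axis a_t = (r₁ + r₂)/2 = (1.787×10^5 + 4.150×10^5)/2 = 2.9685×10^5 km.
Circular speed at r = 1.787×10^5 km: v_c = √(μ/r) = 26.627 km/s.
Transfer-orbit speed at the same r (vis-viva, a = a_t): v_t = √[μ(2/r − 1/a_t)] = 31.483 km/s.
Δv₁ = |v_t − v_c| = |31.483 − 26.627| = 4.856 km/s.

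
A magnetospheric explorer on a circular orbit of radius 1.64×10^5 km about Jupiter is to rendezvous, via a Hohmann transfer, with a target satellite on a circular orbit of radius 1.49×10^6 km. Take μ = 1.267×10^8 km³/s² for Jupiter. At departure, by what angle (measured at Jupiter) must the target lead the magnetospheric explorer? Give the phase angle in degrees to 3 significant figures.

Semi-major axis of the transfer orbit: a_t = (1.640×10^5 + 1.490×10^6)/2 = 8.270×10^5 km.
The half-period of the transfer ellipse is t = π√(a_t³/μ) = 2.099×10^5 s.
The target's mean motion on its circular orbit is ω₂ = √(μ/r₂³) = 6.189×10^-6 rad/s.
Angle swept by the target during transfer: ω₂·t = 1.299 rad = 74.43°.
Arrival is 180° from departure on the ellipse, so φ = 180° − 74.43° = 106°.

φ = 106°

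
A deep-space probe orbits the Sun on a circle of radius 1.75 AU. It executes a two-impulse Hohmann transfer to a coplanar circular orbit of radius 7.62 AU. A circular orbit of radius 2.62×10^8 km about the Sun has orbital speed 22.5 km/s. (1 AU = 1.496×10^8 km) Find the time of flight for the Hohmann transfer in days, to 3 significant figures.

From the circular-orbit relation v² = μ/r at r = 2.62×10^8 km: μ = v²r = (22.5)² × 2.62×10^8 = 1.32638×10^11 km³/s².
In km: r₁ = 1.75 × 1.496×10^8 = 2.618×10^8 km; r₂ = 7.62 × 1.496×10^8 = 1.139952×10^9 km.
Transfer-ellipse semi-major axis a_t = (r₁ + r₂)/2 = (2.618×10^8 + 1.139952×10^9)/2 = 7.00876×10^8 km.
Half the transfer-orbit period gives t = π√(a_t³/μ) = 1.601×10^8 s.
Converting: 1.601×10^8 s ÷ 86400 s/day = 1850 days.

t = 1850 days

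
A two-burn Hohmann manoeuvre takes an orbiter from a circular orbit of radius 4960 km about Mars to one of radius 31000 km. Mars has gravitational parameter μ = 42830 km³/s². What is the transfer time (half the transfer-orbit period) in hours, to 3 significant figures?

Semi-major axis of the transfer orbit: a_t = (4960 + 31000)/2 = 17980 km.
Half the transfer-orbit period gives t = π√(a_t³/μ) = 36600 s.
Converting: 36600 s ÷ 3600 s/hour = 10.2 hours.

t = 10.2 hours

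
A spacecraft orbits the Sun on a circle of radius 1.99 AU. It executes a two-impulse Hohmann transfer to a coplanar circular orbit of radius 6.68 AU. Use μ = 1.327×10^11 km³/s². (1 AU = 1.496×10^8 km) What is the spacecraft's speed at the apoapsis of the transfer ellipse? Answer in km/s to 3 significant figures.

v = 7.81 km/s

In km: r₁ = 1.99 × 1.496×10^8 = 2.97704×10^8 km; r₂ = 6.68 × 1.496×10^8 = 9.99328×10^8 km.
The Hohmann ellipse has a_t = (r₁ + r₂)/2 = 6.48516×10^8 km.
The apoapsis of the transfer ellipse is at r = 9.99328×10^8 km.
Applying v² = μ(2/r − 1/a_t): v = 7.808 km/s.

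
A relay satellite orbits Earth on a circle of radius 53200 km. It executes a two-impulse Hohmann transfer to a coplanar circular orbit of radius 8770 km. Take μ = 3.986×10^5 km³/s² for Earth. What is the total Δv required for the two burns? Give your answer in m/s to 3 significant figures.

Δv = 3370 m/s

The Hohmann ellipse has a_t = (r₁ + r₂)/2 = 30985 km.
Circular speed at r₁: v₁ = √(μ/r₁) = √(3.986×10^5/53200) = 2.737 km/s.
Transfer-orbit speed at r₁ (v² = μ(2/r − 1/a)): v_a = √[μ(2/r₁ − 1/a_t)] = 1.456 km/s.
First burn Δv₁ = |v_a − v₁| = 1.281 km/s.
Circular speed at r₂: v₂ = √(μ/r₂) = 6.742 km/s.
Transfer-orbit speed at r₂: v_p = √[μ(2/r₂ − 1/a_t)] = 8.834 km/s.
Second burn Δv₂ = |v₂ − v_p| = 2.092 km/s.
Δv = Δv₁ + Δv₂ = 1.281 + 2.092 = 3.373 km/s.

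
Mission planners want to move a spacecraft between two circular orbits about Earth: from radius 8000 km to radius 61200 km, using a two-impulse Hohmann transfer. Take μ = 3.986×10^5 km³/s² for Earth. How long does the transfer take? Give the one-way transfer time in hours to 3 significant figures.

t = 8.90 hours

Transfer-ellipse semi-major axis a_t = (r₁ + r₂)/2 = (8000 + 61200)/2 = 34600 km.
Transfer time t = π√(a_t³/μ) = π√((34600)³ / 3.986×10^5) = 32030 s.
Converting: 32030 s ÷ 3600 s/hour = 8.90 hours.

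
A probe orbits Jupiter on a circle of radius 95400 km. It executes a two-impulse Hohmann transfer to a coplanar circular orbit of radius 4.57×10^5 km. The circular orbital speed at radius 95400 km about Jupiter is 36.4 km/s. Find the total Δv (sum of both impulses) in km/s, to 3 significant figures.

From the circular-orbit relation v² = μ/r at r = 95400 km: μ = v²r = (36.4)² × 95400 = 1.26401×10^8 km³/s².
Transfer-ellipse semi-major axis a_t = (r₁ + r₂)/2 = (95400 + 4.570×10^5)/2 = 2.762×10^5 km.
Circular speed at r₁: v₁ = √(μ/r₁) = √(1.26401×10^8/95400) = 36.40 km/s.
Transfer-orbit speed at r₁ (vis-viva equation): v_p = √[μ(2/r₁ − 1/a_t)] = 46.82 km/s.
First burn Δv₁ = |v_p − v₁| = 10.42 km/s.
At r₂, v₂ = √(μ/r₂) = 16.631 km/s.
Transfer-orbit speed at r₂: v_a = √[μ(2/r₂ − 1/a_t)] = 9.7742 km/s.
Second burn Δv₂ = |v₂ − v_a| = 6.857 km/s.
Total Δv = Δv₁ + Δv₂ = 17.28 km/s.

Δv = 17.3 km/s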